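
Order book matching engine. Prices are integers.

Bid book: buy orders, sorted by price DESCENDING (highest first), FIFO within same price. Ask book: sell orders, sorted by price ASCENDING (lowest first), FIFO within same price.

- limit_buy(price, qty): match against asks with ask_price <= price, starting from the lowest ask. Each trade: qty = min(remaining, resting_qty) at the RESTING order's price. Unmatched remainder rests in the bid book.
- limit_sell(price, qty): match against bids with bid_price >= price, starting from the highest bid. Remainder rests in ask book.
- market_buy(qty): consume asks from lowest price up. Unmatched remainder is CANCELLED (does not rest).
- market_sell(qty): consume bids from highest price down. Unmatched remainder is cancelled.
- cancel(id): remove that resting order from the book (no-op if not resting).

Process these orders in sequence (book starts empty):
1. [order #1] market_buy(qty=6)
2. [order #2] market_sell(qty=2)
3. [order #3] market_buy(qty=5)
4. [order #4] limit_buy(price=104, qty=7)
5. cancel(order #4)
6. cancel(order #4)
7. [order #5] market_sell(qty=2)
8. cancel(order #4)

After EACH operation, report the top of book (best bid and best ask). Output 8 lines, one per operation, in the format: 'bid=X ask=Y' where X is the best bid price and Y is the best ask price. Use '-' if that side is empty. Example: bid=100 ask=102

After op 1 [order #1] market_buy(qty=6): fills=none; bids=[-] asks=[-]
After op 2 [order #2] market_sell(qty=2): fills=none; bids=[-] asks=[-]
After op 3 [order #3] market_buy(qty=5): fills=none; bids=[-] asks=[-]
After op 4 [order #4] limit_buy(price=104, qty=7): fills=none; bids=[#4:7@104] asks=[-]
After op 5 cancel(order #4): fills=none; bids=[-] asks=[-]
After op 6 cancel(order #4): fills=none; bids=[-] asks=[-]
After op 7 [order #5] market_sell(qty=2): fills=none; bids=[-] asks=[-]
After op 8 cancel(order #4): fills=none; bids=[-] asks=[-]

Answer: bid=- ask=-
bid=- ask=-
bid=- ask=-
bid=104 ask=-
bid=- ask=-
bid=- ask=-
bid=- ask=-
bid=- ask=-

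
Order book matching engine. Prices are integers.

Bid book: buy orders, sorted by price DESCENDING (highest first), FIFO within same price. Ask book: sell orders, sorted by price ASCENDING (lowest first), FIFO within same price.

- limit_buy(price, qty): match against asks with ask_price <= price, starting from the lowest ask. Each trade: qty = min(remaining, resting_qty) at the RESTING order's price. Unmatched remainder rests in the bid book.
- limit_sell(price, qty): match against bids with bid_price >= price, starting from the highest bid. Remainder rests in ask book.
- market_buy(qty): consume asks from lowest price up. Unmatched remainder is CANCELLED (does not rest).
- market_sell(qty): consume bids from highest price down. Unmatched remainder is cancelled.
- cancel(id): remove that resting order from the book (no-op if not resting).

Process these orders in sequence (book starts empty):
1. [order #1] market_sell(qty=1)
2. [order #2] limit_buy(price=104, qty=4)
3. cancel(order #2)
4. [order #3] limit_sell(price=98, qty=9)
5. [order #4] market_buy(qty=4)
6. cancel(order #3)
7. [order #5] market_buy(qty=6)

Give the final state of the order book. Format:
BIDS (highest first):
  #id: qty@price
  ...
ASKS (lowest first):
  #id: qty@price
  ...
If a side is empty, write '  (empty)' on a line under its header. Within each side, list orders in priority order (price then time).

After op 1 [order #1] market_sell(qty=1): fills=none; bids=[-] asks=[-]
After op 2 [order #2] limit_buy(price=104, qty=4): fills=none; bids=[#2:4@104] asks=[-]
After op 3 cancel(order #2): fills=none; bids=[-] asks=[-]
After op 4 [order #3] limit_sell(price=98, qty=9): fills=none; bids=[-] asks=[#3:9@98]
After op 5 [order #4] market_buy(qty=4): fills=#4x#3:4@98; bids=[-] asks=[#3:5@98]
After op 6 cancel(order #3): fills=none; bids=[-] asks=[-]
After op 7 [order #5] market_buy(qty=6): fills=none; bids=[-] asks=[-]

Answer: BIDS (highest first):
  (empty)
ASKS (lowest first):
  (empty)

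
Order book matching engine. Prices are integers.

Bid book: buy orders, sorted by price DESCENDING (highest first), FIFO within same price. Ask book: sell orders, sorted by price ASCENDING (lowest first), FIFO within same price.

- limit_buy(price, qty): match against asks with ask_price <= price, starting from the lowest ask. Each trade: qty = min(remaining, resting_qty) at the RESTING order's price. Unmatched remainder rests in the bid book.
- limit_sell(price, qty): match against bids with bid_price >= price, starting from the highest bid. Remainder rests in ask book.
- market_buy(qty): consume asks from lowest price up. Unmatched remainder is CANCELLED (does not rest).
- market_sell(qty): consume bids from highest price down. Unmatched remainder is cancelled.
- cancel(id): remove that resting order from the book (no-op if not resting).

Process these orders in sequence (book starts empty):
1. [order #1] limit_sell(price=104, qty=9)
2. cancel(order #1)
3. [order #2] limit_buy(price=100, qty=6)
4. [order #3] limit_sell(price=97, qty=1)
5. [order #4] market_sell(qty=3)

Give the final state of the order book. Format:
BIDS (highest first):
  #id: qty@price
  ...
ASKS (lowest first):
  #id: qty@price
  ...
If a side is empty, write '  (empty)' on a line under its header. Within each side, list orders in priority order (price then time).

After op 1 [order #1] limit_sell(price=104, qty=9): fills=none; bids=[-] asks=[#1:9@104]
After op 2 cancel(order #1): fills=none; bids=[-] asks=[-]
After op 3 [order #2] limit_buy(price=100, qty=6): fills=none; bids=[#2:6@100] asks=[-]
After op 4 [order #3] limit_sell(price=97, qty=1): fills=#2x#3:1@100; bids=[#2:5@100] asks=[-]
After op 5 [order #4] market_sell(qty=3): fills=#2x#4:3@100; bids=[#2:2@100] asks=[-]

Answer: BIDS (highest first):
  #2: 2@100
ASKS (lowest first):
  (empty)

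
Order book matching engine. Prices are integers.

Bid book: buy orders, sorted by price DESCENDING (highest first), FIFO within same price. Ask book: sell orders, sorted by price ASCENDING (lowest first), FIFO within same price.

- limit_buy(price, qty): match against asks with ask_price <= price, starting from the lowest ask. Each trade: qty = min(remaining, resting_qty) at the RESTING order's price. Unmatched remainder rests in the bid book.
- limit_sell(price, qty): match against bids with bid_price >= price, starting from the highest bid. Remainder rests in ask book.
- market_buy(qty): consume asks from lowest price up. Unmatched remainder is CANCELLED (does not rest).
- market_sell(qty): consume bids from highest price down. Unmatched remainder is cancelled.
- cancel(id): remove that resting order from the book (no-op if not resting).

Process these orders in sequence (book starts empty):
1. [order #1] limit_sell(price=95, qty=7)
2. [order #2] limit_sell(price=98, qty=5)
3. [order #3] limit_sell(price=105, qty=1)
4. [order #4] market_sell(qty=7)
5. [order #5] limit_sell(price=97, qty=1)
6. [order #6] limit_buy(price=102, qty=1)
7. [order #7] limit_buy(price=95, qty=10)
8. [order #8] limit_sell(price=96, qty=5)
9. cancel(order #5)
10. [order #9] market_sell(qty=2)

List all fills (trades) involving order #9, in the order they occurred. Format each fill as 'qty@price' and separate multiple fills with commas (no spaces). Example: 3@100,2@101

Answer: 2@95

Derivation:
After op 1 [order #1] limit_sell(price=95, qty=7): fills=none; bids=[-] asks=[#1:7@95]
After op 2 [order #2] limit_sell(price=98, qty=5): fills=none; bids=[-] asks=[#1:7@95 #2:5@98]
After op 3 [order #3] limit_sell(price=105, qty=1): fills=none; bids=[-] asks=[#1:7@95 #2:5@98 #3:1@105]
After op 4 [order #4] market_sell(qty=7): fills=none; bids=[-] asks=[#1:7@95 #2:5@98 #3:1@105]
After op 5 [order #5] limit_sell(price=97, qty=1): fills=none; bids=[-] asks=[#1:7@95 #5:1@97 #2:5@98 #3:1@105]
After op 6 [order #6] limit_buy(price=102, qty=1): fills=#6x#1:1@95; bids=[-] asks=[#1:6@95 #5:1@97 #2:5@98 #3:1@105]
After op 7 [order #7] limit_buy(price=95, qty=10): fills=#7x#1:6@95; bids=[#7:4@95] asks=[#5:1@97 #2:5@98 #3:1@105]
After op 8 [order #8] limit_sell(price=96, qty=5): fills=none; bids=[#7:4@95] asks=[#8:5@96 #5:1@97 #2:5@98 #3:1@105]
After op 9 cancel(order #5): fills=none; bids=[#7:4@95] asks=[#8:5@96 #2:5@98 #3:1@105]
After op 10 [order #9] market_sell(qty=2): fills=#7x#9:2@95; bids=[#7:2@95] asks=[#8:5@96 #2:5@98 #3:1@105]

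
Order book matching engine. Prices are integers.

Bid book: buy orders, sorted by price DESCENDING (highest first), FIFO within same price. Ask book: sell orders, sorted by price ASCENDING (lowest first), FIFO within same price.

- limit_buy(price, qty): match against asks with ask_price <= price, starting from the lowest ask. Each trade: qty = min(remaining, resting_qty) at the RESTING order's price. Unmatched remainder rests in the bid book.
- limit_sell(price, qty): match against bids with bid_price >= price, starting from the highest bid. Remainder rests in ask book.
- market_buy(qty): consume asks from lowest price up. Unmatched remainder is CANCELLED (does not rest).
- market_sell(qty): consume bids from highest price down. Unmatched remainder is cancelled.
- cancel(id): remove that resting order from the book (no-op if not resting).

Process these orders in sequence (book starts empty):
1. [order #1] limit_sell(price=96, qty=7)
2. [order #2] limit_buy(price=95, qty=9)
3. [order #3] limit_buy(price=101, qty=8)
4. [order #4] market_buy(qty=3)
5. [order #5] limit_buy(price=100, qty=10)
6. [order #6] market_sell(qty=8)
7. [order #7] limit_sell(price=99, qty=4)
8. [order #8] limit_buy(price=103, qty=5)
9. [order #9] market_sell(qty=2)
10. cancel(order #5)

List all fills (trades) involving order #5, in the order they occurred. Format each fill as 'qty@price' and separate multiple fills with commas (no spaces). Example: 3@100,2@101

After op 1 [order #1] limit_sell(price=96, qty=7): fills=none; bids=[-] asks=[#1:7@96]
After op 2 [order #2] limit_buy(price=95, qty=9): fills=none; bids=[#2:9@95] asks=[#1:7@96]
After op 3 [order #3] limit_buy(price=101, qty=8): fills=#3x#1:7@96; bids=[#3:1@101 #2:9@95] asks=[-]
After op 4 [order #4] market_buy(qty=3): fills=none; bids=[#3:1@101 #2:9@95] asks=[-]
After op 5 [order #5] limit_buy(price=100, qty=10): fills=none; bids=[#3:1@101 #5:10@100 #2:9@95] asks=[-]
After op 6 [order #6] market_sell(qty=8): fills=#3x#6:1@101 #5x#6:7@100; bids=[#5:3@100 #2:9@95] asks=[-]
After op 7 [order #7] limit_sell(price=99, qty=4): fills=#5x#7:3@100; bids=[#2:9@95] asks=[#7:1@99]
After op 8 [order #8] limit_buy(price=103, qty=5): fills=#8x#7:1@99; bids=[#8:4@103 #2:9@95] asks=[-]
After op 9 [order #9] market_sell(qty=2): fills=#8x#9:2@103; bids=[#8:2@103 #2:9@95] asks=[-]
After op 10 cancel(order #5): fills=none; bids=[#8:2@103 #2:9@95] asks=[-]

Answer: 7@100,3@100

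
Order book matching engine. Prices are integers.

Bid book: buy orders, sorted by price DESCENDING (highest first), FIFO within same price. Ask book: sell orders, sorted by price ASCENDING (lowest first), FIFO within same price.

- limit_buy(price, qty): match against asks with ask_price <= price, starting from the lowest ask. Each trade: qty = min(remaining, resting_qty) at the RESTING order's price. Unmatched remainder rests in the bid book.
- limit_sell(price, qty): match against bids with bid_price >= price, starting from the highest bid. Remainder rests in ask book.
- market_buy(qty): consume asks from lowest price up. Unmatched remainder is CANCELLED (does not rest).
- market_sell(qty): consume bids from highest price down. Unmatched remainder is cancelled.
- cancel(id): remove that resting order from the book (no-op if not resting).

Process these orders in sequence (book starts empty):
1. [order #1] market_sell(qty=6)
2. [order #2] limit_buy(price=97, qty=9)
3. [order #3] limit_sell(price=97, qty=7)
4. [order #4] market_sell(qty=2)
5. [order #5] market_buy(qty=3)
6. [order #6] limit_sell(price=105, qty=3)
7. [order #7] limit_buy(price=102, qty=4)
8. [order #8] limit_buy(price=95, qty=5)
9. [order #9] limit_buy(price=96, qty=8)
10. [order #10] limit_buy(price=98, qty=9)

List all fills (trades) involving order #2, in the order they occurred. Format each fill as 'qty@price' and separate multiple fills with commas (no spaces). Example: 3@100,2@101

After op 1 [order #1] market_sell(qty=6): fills=none; bids=[-] asks=[-]
After op 2 [order #2] limit_buy(price=97, qty=9): fills=none; bids=[#2:9@97] asks=[-]
After op 3 [order #3] limit_sell(price=97, qty=7): fills=#2x#3:7@97; bids=[#2:2@97] asks=[-]
After op 4 [order #4] market_sell(qty=2): fills=#2x#4:2@97; bids=[-] asks=[-]
After op 5 [order #5] market_buy(qty=3): fills=none; bids=[-] asks=[-]
After op 6 [order #6] limit_sell(price=105, qty=3): fills=none; bids=[-] asks=[#6:3@105]
After op 7 [order #7] limit_buy(price=102, qty=4): fills=none; bids=[#7:4@102] asks=[#6:3@105]
After op 8 [order #8] limit_buy(price=95, qty=5): fills=none; bids=[#7:4@102 #8:5@95] asks=[#6:3@105]
After op 9 [order #9] limit_buy(price=96, qty=8): fills=none; bids=[#7:4@102 #9:8@96 #8:5@95] asks=[#6:3@105]
After op 10 [order #10] limit_buy(price=98, qty=9): fills=none; bids=[#7:4@102 #10:9@98 #9:8@96 #8:5@95] asks=[#6:3@105]

Answer: 7@97,2@97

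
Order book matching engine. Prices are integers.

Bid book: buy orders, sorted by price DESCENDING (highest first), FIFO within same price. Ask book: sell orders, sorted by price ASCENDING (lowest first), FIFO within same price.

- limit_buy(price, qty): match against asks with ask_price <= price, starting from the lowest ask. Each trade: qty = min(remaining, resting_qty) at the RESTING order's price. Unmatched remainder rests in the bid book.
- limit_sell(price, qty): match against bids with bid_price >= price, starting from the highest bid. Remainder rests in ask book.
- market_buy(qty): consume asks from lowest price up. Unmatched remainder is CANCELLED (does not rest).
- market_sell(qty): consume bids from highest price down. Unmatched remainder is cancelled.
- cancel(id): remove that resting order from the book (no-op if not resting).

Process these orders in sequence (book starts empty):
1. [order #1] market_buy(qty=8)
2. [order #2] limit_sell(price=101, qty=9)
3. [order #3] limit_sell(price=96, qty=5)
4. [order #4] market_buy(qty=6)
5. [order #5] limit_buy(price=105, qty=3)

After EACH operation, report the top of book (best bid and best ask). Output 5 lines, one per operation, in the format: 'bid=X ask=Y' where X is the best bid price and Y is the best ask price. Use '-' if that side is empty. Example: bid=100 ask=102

After op 1 [order #1] market_buy(qty=8): fills=none; bids=[-] asks=[-]
After op 2 [order #2] limit_sell(price=101, qty=9): fills=none; bids=[-] asks=[#2:9@101]
After op 3 [order #3] limit_sell(price=96, qty=5): fills=none; bids=[-] asks=[#3:5@96 #2:9@101]
After op 4 [order #4] market_buy(qty=6): fills=#4x#3:5@96 #4x#2:1@101; bids=[-] asks=[#2:8@101]
After op 5 [order #5] limit_buy(price=105, qty=3): fills=#5x#2:3@101; bids=[-] asks=[#2:5@101]

Answer: bid=- ask=-
bid=- ask=101
bid=- ask=96
bid=- ask=101
bid=- ask=101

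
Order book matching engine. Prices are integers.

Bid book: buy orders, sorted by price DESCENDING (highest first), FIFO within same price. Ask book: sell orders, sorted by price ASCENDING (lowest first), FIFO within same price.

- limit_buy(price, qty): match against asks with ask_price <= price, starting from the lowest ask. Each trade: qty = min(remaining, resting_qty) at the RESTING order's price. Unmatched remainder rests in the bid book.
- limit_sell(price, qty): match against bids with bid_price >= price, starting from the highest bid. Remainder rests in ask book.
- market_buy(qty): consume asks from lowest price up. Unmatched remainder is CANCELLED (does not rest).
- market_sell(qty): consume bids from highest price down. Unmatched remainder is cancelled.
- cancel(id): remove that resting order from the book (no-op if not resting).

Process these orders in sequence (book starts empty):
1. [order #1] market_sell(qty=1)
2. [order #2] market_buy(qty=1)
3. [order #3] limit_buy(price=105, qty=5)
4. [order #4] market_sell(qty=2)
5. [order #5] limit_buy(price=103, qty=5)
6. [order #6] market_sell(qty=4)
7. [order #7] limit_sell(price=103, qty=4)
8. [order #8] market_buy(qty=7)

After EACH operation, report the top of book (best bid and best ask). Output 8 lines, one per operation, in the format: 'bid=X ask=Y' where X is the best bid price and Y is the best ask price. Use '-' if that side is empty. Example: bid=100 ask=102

Answer: bid=- ask=-
bid=- ask=-
bid=105 ask=-
bid=105 ask=-
bid=105 ask=-
bid=103 ask=-
bid=- ask=-
bid=- ask=-

Derivation:
After op 1 [order #1] market_sell(qty=1): fills=none; bids=[-] asks=[-]
After op 2 [order #2] market_buy(qty=1): fills=none; bids=[-] asks=[-]
After op 3 [order #3] limit_buy(price=105, qty=5): fills=none; bids=[#3:5@105] asks=[-]
After op 4 [order #4] market_sell(qty=2): fills=#3x#4:2@105; bids=[#3:3@105] asks=[-]
After op 5 [order #5] limit_buy(price=103, qty=5): fills=none; bids=[#3:3@105 #5:5@103] asks=[-]
After op 6 [order #6] market_sell(qty=4): fills=#3x#6:3@105 #5x#6:1@103; bids=[#5:4@103] asks=[-]
After op 7 [order #7] limit_sell(price=103, qty=4): fills=#5x#7:4@103; bids=[-] asks=[-]
After op 8 [order #8] market_buy(qty=7): fills=none; bids=[-] asks=[-]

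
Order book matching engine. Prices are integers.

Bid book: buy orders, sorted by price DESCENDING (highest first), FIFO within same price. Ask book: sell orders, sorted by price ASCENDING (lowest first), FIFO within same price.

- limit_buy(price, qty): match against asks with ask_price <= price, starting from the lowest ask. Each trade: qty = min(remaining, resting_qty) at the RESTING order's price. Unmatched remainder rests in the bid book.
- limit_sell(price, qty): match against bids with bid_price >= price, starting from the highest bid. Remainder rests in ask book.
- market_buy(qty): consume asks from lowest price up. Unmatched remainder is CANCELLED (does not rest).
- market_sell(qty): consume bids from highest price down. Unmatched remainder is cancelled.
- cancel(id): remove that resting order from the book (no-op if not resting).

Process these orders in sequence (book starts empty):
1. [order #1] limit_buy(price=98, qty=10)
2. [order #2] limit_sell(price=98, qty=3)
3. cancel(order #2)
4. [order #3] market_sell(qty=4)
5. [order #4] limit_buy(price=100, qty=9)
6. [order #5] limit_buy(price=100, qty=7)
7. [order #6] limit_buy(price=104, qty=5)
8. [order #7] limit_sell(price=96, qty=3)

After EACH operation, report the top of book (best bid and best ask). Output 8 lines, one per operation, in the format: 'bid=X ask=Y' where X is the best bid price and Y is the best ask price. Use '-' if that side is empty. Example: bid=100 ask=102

After op 1 [order #1] limit_buy(price=98, qty=10): fills=none; bids=[#1:10@98] asks=[-]
After op 2 [order #2] limit_sell(price=98, qty=3): fills=#1x#2:3@98; bids=[#1:7@98] asks=[-]
After op 3 cancel(order #2): fills=none; bids=[#1:7@98] asks=[-]
After op 4 [order #3] market_sell(qty=4): fills=#1x#3:4@98; bids=[#1:3@98] asks=[-]
After op 5 [order #4] limit_buy(price=100, qty=9): fills=none; bids=[#4:9@100 #1:3@98] asks=[-]
After op 6 [order #5] limit_buy(price=100, qty=7): fills=none; bids=[#4:9@100 #5:7@100 #1:3@98] asks=[-]
After op 7 [order #6] limit_buy(price=104, qty=5): fills=none; bids=[#6:5@104 #4:9@100 #5:7@100 #1:3@98] asks=[-]
After op 8 [order #7] limit_sell(price=96, qty=3): fills=#6x#7:3@104; bids=[#6:2@104 #4:9@100 #5:7@100 #1:3@98] asks=[-]

Answer: bid=98 ask=-
bid=98 ask=-
bid=98 ask=-
bid=98 ask=-
bid=100 ask=-
bid=100 ask=-
bid=104 ask=-
bid=104 ask=-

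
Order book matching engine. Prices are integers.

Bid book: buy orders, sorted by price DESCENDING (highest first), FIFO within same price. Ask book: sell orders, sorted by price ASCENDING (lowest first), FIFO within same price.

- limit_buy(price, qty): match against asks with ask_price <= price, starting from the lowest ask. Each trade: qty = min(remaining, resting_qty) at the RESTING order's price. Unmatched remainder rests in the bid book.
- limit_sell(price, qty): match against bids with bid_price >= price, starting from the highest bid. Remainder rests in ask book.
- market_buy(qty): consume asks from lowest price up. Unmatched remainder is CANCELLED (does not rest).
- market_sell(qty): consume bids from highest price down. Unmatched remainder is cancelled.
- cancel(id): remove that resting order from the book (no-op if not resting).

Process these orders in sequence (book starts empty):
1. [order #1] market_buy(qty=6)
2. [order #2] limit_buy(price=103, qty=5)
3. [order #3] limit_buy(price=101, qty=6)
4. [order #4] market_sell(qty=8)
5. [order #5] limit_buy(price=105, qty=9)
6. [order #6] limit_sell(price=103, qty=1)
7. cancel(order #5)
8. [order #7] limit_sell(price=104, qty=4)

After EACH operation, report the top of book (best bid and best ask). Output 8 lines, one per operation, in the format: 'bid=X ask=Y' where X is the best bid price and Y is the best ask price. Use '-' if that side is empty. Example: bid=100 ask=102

After op 1 [order #1] market_buy(qty=6): fills=none; bids=[-] asks=[-]
After op 2 [order #2] limit_buy(price=103, qty=5): fills=none; bids=[#2:5@103] asks=[-]
After op 3 [order #3] limit_buy(price=101, qty=6): fills=none; bids=[#2:5@103 #3:6@101] asks=[-]
After op 4 [order #4] market_sell(qty=8): fills=#2x#4:5@103 #3x#4:3@101; bids=[#3:3@101] asks=[-]
After op 5 [order #5] limit_buy(price=105, qty=9): fills=none; bids=[#5:9@105 #3:3@101] asks=[-]
After op 6 [order #6] limit_sell(price=103, qty=1): fills=#5x#6:1@105; bids=[#5:8@105 #3:3@101] asks=[-]
After op 7 cancel(order #5): fills=none; bids=[#3:3@101] asks=[-]
After op 8 [order #7] limit_sell(price=104, qty=4): fills=none; bids=[#3:3@101] asks=[#7:4@104]

Answer: bid=- ask=-
bid=103 ask=-
bid=103 ask=-
bid=101 ask=-
bid=105 ask=-
bid=105 ask=-
bid=101 ask=-
bid=101 ask=104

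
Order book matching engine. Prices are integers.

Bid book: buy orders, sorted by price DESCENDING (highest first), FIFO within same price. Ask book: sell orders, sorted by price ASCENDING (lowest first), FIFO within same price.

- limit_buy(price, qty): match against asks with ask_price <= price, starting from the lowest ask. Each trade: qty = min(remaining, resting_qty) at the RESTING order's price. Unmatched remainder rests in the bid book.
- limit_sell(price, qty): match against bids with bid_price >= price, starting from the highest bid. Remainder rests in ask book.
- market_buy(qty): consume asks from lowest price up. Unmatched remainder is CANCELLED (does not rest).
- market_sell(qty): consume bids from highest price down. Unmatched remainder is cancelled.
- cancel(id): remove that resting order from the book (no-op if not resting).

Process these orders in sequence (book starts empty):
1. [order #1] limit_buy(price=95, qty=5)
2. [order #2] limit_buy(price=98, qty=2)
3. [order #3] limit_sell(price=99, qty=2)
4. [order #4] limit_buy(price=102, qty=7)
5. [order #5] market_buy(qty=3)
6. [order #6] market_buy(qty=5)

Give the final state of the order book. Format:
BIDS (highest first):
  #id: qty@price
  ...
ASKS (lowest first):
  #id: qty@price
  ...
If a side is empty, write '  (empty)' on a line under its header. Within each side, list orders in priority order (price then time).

After op 1 [order #1] limit_buy(price=95, qty=5): fills=none; bids=[#1:5@95] asks=[-]
After op 2 [order #2] limit_buy(price=98, qty=2): fills=none; bids=[#2:2@98 #1:5@95] asks=[-]
After op 3 [order #3] limit_sell(price=99, qty=2): fills=none; bids=[#2:2@98 #1:5@95] asks=[#3:2@99]
After op 4 [order #4] limit_buy(price=102, qty=7): fills=#4x#3:2@99; bids=[#4:5@102 #2:2@98 #1:5@95] asks=[-]
After op 5 [order #5] market_buy(qty=3): fills=none; bids=[#4:5@102 #2:2@98 #1:5@95] asks=[-]
After op 6 [order #6] market_buy(qty=5): fills=none; bids=[#4:5@102 #2:2@98 #1:5@95] asks=[-]

Answer: BIDS (highest first):
  #4: 5@102
  #2: 2@98
  #1: 5@95
ASKS (lowest first):
  (empty)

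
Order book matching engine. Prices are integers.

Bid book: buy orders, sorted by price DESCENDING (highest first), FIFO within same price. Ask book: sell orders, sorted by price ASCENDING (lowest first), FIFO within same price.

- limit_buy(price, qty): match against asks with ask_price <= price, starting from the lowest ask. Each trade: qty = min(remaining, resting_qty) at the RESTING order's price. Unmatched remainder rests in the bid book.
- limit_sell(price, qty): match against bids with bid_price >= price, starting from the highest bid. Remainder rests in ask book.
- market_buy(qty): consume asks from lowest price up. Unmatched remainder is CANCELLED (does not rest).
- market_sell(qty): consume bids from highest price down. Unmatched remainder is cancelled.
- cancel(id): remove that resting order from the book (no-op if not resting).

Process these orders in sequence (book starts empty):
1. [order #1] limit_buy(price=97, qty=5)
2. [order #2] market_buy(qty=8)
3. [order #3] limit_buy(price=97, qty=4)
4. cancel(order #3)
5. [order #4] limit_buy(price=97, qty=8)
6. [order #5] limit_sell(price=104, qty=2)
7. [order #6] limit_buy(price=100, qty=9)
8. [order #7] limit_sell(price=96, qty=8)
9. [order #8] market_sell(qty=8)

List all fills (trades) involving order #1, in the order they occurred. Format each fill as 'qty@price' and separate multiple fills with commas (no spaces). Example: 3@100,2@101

Answer: 5@97

Derivation:
After op 1 [order #1] limit_buy(price=97, qty=5): fills=none; bids=[#1:5@97] asks=[-]
After op 2 [order #2] market_buy(qty=8): fills=none; bids=[#1:5@97] asks=[-]
After op 3 [order #3] limit_buy(price=97, qty=4): fills=none; bids=[#1:5@97 #3:4@97] asks=[-]
After op 4 cancel(order #3): fills=none; bids=[#1:5@97] asks=[-]
After op 5 [order #4] limit_buy(price=97, qty=8): fills=none; bids=[#1:5@97 #4:8@97] asks=[-]
After op 6 [order #5] limit_sell(price=104, qty=2): fills=none; bids=[#1:5@97 #4:8@97] asks=[#5:2@104]
After op 7 [order #6] limit_buy(price=100, qty=9): fills=none; bids=[#6:9@100 #1:5@97 #4:8@97] asks=[#5:2@104]
After op 8 [order #7] limit_sell(price=96, qty=8): fills=#6x#7:8@100; bids=[#6:1@100 #1:5@97 #4:8@97] asks=[#5:2@104]
After op 9 [order #8] market_sell(qty=8): fills=#6x#8:1@100 #1x#8:5@97 #4x#8:2@97; bids=[#4:6@97] asks=[#5:2@104]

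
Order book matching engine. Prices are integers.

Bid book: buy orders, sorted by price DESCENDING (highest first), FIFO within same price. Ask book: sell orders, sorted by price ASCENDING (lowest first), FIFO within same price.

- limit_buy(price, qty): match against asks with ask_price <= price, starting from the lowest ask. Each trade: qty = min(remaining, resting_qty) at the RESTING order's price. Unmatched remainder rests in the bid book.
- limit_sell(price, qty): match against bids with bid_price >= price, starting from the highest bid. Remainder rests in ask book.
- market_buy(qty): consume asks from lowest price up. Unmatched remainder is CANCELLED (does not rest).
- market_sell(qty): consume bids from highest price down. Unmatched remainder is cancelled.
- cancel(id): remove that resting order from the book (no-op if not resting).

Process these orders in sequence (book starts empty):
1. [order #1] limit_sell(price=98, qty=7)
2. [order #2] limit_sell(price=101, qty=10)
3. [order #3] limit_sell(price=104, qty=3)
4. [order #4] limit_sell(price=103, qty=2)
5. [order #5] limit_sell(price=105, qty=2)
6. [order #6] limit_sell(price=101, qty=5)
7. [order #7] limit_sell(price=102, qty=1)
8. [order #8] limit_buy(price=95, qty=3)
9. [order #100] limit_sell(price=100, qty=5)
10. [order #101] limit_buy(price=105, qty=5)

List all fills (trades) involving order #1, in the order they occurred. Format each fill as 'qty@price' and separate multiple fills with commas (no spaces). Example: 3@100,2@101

Answer: 5@98

Derivation:
After op 1 [order #1] limit_sell(price=98, qty=7): fills=none; bids=[-] asks=[#1:7@98]
After op 2 [order #2] limit_sell(price=101, qty=10): fills=none; bids=[-] asks=[#1:7@98 #2:10@101]
After op 3 [order #3] limit_sell(price=104, qty=3): fills=none; bids=[-] asks=[#1:7@98 #2:10@101 #3:3@104]
After op 4 [order #4] limit_sell(price=103, qty=2): fills=none; bids=[-] asks=[#1:7@98 #2:10@101 #4:2@103 #3:3@104]
After op 5 [order #5] limit_sell(price=105, qty=2): fills=none; bids=[-] asks=[#1:7@98 #2:10@101 #4:2@103 #3:3@104 #5:2@105]
After op 6 [order #6] limit_sell(price=101, qty=5): fills=none; bids=[-] asks=[#1:7@98 #2:10@101 #6:5@101 #4:2@103 #3:3@104 #5:2@105]
After op 7 [order #7] limit_sell(price=102, qty=1): fills=none; bids=[-] asks=[#1:7@98 #2:10@101 #6:5@101 #7:1@102 #4:2@103 #3:3@104 #5:2@105]
After op 8 [order #8] limit_buy(price=95, qty=3): fills=none; bids=[#8:3@95] asks=[#1:7@98 #2:10@101 #6:5@101 #7:1@102 #4:2@103 #3:3@104 #5:2@105]
After op 9 [order #100] limit_sell(price=100, qty=5): fills=none; bids=[#8:3@95] asks=[#1:7@98 #100:5@100 #2:10@101 #6:5@101 #7:1@102 #4:2@103 #3:3@104 #5:2@105]
After op 10 [order #101] limit_buy(price=105, qty=5): fills=#101x#1:5@98; bids=[#8:3@95] asks=[#1:2@98 #100:5@100 #2:10@101 #6:5@101 #7:1@102 #4:2@103 #3:3@104 #5:2@105]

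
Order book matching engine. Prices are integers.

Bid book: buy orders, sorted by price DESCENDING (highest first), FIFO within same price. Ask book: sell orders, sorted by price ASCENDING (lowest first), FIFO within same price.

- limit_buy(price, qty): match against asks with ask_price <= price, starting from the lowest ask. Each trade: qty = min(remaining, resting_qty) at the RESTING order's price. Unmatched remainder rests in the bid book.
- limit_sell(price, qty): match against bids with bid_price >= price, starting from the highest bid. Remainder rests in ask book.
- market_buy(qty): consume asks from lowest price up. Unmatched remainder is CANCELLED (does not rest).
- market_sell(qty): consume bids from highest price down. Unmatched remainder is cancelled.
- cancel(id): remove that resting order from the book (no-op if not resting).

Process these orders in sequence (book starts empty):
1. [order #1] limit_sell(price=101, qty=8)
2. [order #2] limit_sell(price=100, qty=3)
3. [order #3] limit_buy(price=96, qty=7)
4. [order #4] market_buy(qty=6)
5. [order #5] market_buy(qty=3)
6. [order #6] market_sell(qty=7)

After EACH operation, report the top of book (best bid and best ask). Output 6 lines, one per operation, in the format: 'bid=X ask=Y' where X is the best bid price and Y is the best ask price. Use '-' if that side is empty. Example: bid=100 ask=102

After op 1 [order #1] limit_sell(price=101, qty=8): fills=none; bids=[-] asks=[#1:8@101]
After op 2 [order #2] limit_sell(price=100, qty=3): fills=none; bids=[-] asks=[#2:3@100 #1:8@101]
After op 3 [order #3] limit_buy(price=96, qty=7): fills=none; bids=[#3:7@96] asks=[#2:3@100 #1:8@101]
After op 4 [order #4] market_buy(qty=6): fills=#4x#2:3@100 #4x#1:3@101; bids=[#3:7@96] asks=[#1:5@101]
After op 5 [order #5] market_buy(qty=3): fills=#5x#1:3@101; bids=[#3:7@96] asks=[#1:2@101]
After op 6 [order #6] market_sell(qty=7): fills=#3x#6:7@96; bids=[-] asks=[#1:2@101]

Answer: bid=- ask=101
bid=- ask=100
bid=96 ask=100
bid=96 ask=101
bid=96 ask=101
bid=- ask=101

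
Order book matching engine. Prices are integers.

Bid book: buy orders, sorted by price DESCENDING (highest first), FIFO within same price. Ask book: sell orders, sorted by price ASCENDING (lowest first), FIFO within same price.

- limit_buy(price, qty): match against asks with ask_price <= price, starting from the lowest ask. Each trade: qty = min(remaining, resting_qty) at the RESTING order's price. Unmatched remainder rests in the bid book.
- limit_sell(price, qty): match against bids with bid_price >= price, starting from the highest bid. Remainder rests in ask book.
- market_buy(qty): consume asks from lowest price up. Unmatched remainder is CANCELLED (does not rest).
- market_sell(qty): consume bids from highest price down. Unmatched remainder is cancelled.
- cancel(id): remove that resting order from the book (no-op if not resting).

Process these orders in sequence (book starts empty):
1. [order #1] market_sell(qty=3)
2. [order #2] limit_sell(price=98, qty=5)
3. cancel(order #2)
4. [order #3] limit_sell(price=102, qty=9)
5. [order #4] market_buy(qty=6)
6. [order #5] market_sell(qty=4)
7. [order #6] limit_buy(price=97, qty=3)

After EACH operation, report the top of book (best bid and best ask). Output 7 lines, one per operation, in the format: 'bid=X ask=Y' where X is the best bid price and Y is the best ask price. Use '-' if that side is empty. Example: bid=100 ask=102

Answer: bid=- ask=-
bid=- ask=98
bid=- ask=-
bid=- ask=102
bid=- ask=102
bid=- ask=102
bid=97 ask=102

Derivation:
After op 1 [order #1] market_sell(qty=3): fills=none; bids=[-] asks=[-]
After op 2 [order #2] limit_sell(price=98, qty=5): fills=none; bids=[-] asks=[#2:5@98]
After op 3 cancel(order #2): fills=none; bids=[-] asks=[-]
After op 4 [order #3] limit_sell(price=102, qty=9): fills=none; bids=[-] asks=[#3:9@102]
After op 5 [order #4] market_buy(qty=6): fills=#4x#3:6@102; bids=[-] asks=[#3:3@102]
After op 6 [order #5] market_sell(qty=4): fills=none; bids=[-] asks=[#3:3@102]
After op 7 [order #6] limit_buy(price=97, qty=3): fills=none; bids=[#6:3@97] asks=[#3:3@102]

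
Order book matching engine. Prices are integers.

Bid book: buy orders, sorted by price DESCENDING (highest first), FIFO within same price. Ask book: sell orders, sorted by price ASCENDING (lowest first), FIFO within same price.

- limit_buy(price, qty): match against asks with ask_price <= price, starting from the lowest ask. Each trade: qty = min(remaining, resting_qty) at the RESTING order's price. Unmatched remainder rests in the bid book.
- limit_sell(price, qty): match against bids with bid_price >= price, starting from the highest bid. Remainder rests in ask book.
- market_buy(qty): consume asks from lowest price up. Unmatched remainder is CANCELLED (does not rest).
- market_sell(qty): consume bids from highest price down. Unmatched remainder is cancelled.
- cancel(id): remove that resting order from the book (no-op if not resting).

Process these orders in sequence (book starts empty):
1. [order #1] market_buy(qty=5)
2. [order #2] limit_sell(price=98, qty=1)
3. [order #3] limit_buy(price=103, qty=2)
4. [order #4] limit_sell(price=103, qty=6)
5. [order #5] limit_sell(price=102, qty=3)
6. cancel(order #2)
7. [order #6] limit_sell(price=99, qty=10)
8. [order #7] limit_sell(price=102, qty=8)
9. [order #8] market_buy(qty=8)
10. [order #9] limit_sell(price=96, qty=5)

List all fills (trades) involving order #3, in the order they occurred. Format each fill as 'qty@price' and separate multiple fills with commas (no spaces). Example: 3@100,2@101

After op 1 [order #1] market_buy(qty=5): fills=none; bids=[-] asks=[-]
After op 2 [order #2] limit_sell(price=98, qty=1): fills=none; bids=[-] asks=[#2:1@98]
After op 3 [order #3] limit_buy(price=103, qty=2): fills=#3x#2:1@98; bids=[#3:1@103] asks=[-]
After op 4 [order #4] limit_sell(price=103, qty=6): fills=#3x#4:1@103; bids=[-] asks=[#4:5@103]
After op 5 [order #5] limit_sell(price=102, qty=3): fills=none; bids=[-] asks=[#5:3@102 #4:5@103]
After op 6 cancel(order #2): fills=none; bids=[-] asks=[#5:3@102 #4:5@103]
After op 7 [order #6] limit_sell(price=99, qty=10): fills=none; bids=[-] asks=[#6:10@99 #5:3@102 #4:5@103]
After op 8 [order #7] limit_sell(price=102, qty=8): fills=none; bids=[-] asks=[#6:10@99 #5:3@102 #7:8@102 #4:5@103]
After op 9 [order #8] market_buy(qty=8): fills=#8x#6:8@99; bids=[-] asks=[#6:2@99 #5:3@102 #7:8@102 #4:5@103]
After op 10 [order #9] limit_sell(price=96, qty=5): fills=none; bids=[-] asks=[#9:5@96 #6:2@99 #5:3@102 #7:8@102 #4:5@103]

Answer: 1@98,1@103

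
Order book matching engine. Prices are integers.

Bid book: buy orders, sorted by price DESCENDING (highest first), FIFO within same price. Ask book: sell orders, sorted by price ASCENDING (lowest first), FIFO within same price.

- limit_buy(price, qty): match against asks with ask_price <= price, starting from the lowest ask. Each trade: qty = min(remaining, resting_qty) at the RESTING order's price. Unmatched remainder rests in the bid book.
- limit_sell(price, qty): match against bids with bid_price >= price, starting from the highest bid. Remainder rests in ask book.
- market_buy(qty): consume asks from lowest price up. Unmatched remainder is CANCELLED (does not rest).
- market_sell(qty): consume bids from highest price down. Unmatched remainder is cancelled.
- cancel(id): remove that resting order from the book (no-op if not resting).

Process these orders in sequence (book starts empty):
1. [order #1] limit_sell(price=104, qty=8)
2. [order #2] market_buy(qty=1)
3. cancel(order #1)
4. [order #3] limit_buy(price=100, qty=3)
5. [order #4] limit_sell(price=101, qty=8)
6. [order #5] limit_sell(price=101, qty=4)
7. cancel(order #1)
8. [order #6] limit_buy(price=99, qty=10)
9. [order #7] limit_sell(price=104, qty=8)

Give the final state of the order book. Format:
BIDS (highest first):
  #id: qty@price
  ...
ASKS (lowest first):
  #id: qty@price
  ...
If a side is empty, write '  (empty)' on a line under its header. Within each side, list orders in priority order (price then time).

Answer: BIDS (highest first):
  #3: 3@100
  #6: 10@99
ASKS (lowest first):
  #4: 8@101
  #5: 4@101
  #7: 8@104

Derivation:
After op 1 [order #1] limit_sell(price=104, qty=8): fills=none; bids=[-] asks=[#1:8@104]
After op 2 [order #2] market_buy(qty=1): fills=#2x#1:1@104; bids=[-] asks=[#1:7@104]
After op 3 cancel(order #1): fills=none; bids=[-] asks=[-]
After op 4 [order #3] limit_buy(price=100, qty=3): fills=none; bids=[#3:3@100] asks=[-]
After op 5 [order #4] limit_sell(price=101, qty=8): fills=none; bids=[#3:3@100] asks=[#4:8@101]
After op 6 [order #5] limit_sell(price=101, qty=4): fills=none; bids=[#3:3@100] asks=[#4:8@101 #5:4@101]
After op 7 cancel(order #1): fills=none; bids=[#3:3@100] asks=[#4:8@101 #5:4@101]
After op 8 [order #6] limit_buy(price=99, qty=10): fills=none; bids=[#3:3@100 #6:10@99] asks=[#4:8@101 #5:4@101]
After op 9 [order #7] limit_sell(price=104, qty=8): fills=none; bids=[#3:3@100 #6:10@99] asks=[#4:8@101 #5:4@101 #7:8@104]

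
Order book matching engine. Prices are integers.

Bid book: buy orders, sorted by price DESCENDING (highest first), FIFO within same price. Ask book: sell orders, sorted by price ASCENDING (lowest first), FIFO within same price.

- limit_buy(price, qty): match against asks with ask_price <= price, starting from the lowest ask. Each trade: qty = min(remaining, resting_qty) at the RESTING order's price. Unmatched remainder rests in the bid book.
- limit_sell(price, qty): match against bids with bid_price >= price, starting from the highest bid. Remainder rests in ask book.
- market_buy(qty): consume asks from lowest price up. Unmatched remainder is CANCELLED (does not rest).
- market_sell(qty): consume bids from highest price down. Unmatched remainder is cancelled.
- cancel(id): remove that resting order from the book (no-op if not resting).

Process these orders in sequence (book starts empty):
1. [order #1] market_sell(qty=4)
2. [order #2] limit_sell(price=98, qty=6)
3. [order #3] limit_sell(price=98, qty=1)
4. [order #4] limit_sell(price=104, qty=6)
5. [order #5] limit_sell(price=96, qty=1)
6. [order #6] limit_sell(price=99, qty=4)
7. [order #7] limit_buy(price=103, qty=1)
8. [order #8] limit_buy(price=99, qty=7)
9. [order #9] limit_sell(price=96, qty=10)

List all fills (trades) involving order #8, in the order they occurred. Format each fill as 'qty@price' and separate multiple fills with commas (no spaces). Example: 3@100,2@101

After op 1 [order #1] market_sell(qty=4): fills=none; bids=[-] asks=[-]
After op 2 [order #2] limit_sell(price=98, qty=6): fills=none; bids=[-] asks=[#2:6@98]
After op 3 [order #3] limit_sell(price=98, qty=1): fills=none; bids=[-] asks=[#2:6@98 #3:1@98]
After op 4 [order #4] limit_sell(price=104, qty=6): fills=none; bids=[-] asks=[#2:6@98 #3:1@98 #4:6@104]
After op 5 [order #5] limit_sell(price=96, qty=1): fills=none; bids=[-] asks=[#5:1@96 #2:6@98 #3:1@98 #4:6@104]
After op 6 [order #6] limit_sell(price=99, qty=4): fills=none; bids=[-] asks=[#5:1@96 #2:6@98 #3:1@98 #6:4@99 #4:6@104]
After op 7 [order #7] limit_buy(price=103, qty=1): fills=#7x#5:1@96; bids=[-] asks=[#2:6@98 #3:1@98 #6:4@99 #4:6@104]
After op 8 [order #8] limit_buy(price=99, qty=7): fills=#8x#2:6@98 #8x#3:1@98; bids=[-] asks=[#6:4@99 #4:6@104]
After op 9 [order #9] limit_sell(price=96, qty=10): fills=none; bids=[-] asks=[#9:10@96 #6:4@99 #4:6@104]

Answer: 6@98,1@98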